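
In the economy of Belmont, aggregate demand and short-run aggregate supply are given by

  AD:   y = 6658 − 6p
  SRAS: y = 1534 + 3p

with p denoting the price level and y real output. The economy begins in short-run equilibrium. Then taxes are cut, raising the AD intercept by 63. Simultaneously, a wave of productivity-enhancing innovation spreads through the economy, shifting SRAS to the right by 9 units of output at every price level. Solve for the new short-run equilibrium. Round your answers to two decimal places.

After both shocks: AD is y = 6721 − 6p and SRAS is y = 1543 + 3p.
Setting them equal: 5178 = 9p, so p = 575.33.
Substituting into AD, y = 3269.00.

p = 575.33, y = 3269.00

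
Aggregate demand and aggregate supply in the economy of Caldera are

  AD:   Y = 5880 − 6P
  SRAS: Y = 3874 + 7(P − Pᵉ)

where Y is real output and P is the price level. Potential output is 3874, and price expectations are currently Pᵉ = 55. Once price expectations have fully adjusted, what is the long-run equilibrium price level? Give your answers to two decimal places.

Short run: with Pᵉ = 55, SRAS is Y = 3489 + 7P. Setting AD = SRAS gives 2391 = 13P, so P = 183.92 and Y = 5880 − 6P = 4776.46.
Output 4776.46 is above potential 3874, so over time expected prices rise and SRAS shifts left until Y returns to 3874.
Long run: Y = 3874 on the AD curve gives 3874 = 5880 − 6P, so P = 334.33.

Long-run P = 334.33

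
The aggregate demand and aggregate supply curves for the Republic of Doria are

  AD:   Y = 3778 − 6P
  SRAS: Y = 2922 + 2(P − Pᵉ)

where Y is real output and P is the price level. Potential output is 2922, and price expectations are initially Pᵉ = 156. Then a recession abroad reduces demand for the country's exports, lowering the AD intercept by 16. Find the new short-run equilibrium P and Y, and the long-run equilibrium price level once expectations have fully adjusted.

Short run: P = 144, Y = 2898. Long run: P = 140.

AD shifts left: new AD is Y = 3762 − 6P. With Pᵉ = 156, SRAS is Y = 2610 + 2P.
Short run: 3762 − 6P = 2610 + 2P gives 1152 = 8P, so P = 144 and Y = 3762 − 6·144 = 2898.
Y = 2898 is below potential 2922; expectations adjust and SRAS shifts right until Y = 2922.
Long run: on the new AD curve, 2922 = 3762 − 6P gives P = 140.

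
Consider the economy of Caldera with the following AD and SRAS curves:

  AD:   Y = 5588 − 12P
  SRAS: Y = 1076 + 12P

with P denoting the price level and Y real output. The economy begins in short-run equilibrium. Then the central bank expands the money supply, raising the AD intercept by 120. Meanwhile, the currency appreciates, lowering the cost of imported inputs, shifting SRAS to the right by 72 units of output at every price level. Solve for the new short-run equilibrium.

After both shocks: AD is Y = 5708 − 12P and SRAS is Y = 1148 + 12P.
Setting them equal: 4560 = 24P, so P = 190.
Y = 5708 − 12·190 = 3428.

P = 190, Y = 3428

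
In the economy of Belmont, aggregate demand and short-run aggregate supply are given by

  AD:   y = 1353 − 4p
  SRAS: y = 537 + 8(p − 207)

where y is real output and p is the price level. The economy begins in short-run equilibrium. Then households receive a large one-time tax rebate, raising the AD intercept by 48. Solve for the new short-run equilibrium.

p = 210, y = 561

This is a positive demand shock: AD shifts right.
New AD: y = 1401 − 4p.
SRAS can be written y = 8p − 1119.
Set AD = SRAS: 1401 − 4p = 8p − 1119, so 2520 = 12p and p = 210.
y = 1401 − 4·210 = 561.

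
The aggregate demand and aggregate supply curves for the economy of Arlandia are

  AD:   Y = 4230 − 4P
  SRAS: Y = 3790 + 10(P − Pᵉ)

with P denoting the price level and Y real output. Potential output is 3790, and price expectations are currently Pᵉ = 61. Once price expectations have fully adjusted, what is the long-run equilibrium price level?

Short run: with Pᵉ = 61, SRAS is Y = 3180 + 10P. Setting AD = SRAS gives 1050 = 14P, so P = 75 and Y = 4230 − 4·75 = 3930.
Output 3930 is above potential 3790, so over time expected prices rise and SRAS shifts left until Y returns to 3790.
Long run: Y = 3790 on the AD curve gives 3790 = 4230 − 4P, so P = 110.

Long-run P = 110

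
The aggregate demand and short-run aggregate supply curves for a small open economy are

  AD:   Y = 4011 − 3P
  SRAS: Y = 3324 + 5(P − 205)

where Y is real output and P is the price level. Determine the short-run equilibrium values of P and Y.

P = 214, Y = 3369

Write SRAS as Y = 3324 + 5P − 1025 = 2299 + 5P.
Set AD = SRAS: 4011 − 3P = 2299 + 5P, so 1712 = 8P and P = 214.
Then Y = 4011 − 3·214 = 3369.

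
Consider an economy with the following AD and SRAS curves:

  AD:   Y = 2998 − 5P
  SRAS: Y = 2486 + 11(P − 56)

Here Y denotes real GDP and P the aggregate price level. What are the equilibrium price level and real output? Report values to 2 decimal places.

Write SRAS as Y = 2486 + 11P − 616 = 1870 + 11P.
Set AD = SRAS: 2998 − 5P = 1870 + 11P, so 1128 = 16P and P = 70.50.
Substituting into AD, Y = 2998 − 5P = 2645.50.

P = 70.50, Y = 2645.50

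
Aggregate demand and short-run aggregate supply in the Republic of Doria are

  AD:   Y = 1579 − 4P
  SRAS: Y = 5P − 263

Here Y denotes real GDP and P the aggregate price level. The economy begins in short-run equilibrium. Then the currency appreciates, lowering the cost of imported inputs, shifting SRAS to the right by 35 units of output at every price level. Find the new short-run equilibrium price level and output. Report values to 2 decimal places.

This is a positive supply shock: SRAS shifts right.
New SRAS: Y = 5P − 228.
Set AD = SRAS: 1579 − 4P = 5P − 228, so 1807 = 9P and P = 200.78.
Substituting into AD, Y = 775.89.

P = 200.78, Y = 775.89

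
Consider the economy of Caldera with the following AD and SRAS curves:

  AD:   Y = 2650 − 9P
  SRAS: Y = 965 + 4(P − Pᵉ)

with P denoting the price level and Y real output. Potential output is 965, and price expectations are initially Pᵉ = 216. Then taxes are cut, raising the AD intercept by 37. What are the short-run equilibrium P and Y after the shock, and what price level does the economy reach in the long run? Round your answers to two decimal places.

Short run: P = 198.92, Y = 896.69. Long run: P = 191.33.

AD shifts right: new AD is Y = 2687 − 9P. With Pᵉ = 216, SRAS is Y = 101 + 4P.
Short run: 2687 − 9P = 101 + 4P gives 2586 = 13P, so P = 198.92 and Y = 2687 − 9P = 896.69.
Y = 896.69 is below potential 965; expectations adjust and SRAS shifts right until Y = 965.
Long run: on the new AD curve, 965 = 2687 − 9P gives P = 191.33.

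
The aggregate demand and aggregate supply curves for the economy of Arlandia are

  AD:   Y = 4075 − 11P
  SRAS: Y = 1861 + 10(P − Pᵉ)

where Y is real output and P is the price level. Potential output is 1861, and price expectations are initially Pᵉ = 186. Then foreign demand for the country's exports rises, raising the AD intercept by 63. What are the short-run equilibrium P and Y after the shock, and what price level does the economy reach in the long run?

AD shifts right: new AD is Y = 4138 − 11P. With Pᵉ = 186, SRAS is Y = 1 + 10P.
Short run: 4138 − 11P = 1 + 10P gives 4137 = 21P, so P = 197 and Y = 4138 − 11·197 = 1971.
Y = 1971 is above potential 1861; expectations adjust and SRAS shifts left until Y = 1861.
Long run: on the new AD curve, 1861 = 4138 − 11P gives P = 207.

Short run: P = 197, Y = 1971. Long run: P = 207.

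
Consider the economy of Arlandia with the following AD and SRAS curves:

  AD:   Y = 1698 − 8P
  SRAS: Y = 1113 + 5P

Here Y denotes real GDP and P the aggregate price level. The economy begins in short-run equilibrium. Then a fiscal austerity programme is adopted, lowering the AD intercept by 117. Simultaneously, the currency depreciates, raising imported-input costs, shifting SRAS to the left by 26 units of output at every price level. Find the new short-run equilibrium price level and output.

After both shocks: AD is Y = 1581 − 8P and SRAS is Y = 1087 + 5P.
Setting them equal: 494 = 13P, so P = 38.
Y = 1581 − 8·38 = 1277.

P = 38, Y = 1277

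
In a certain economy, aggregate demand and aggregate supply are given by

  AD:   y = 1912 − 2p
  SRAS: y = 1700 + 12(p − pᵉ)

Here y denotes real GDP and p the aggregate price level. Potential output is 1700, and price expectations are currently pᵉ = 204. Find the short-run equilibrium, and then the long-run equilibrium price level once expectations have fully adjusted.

Short run: with pᵉ = 204, SRAS is y = 12p − 748. Setting AD = SRAS gives 2660 = 14p, so p = 190 and y = 1912 − 2·190 = 1532.
Output 1532 is below potential 1700, so over time expected prices fall and SRAS shifts right until y returns to 1700.
Long run: y = 1700 on the AD curve gives 1700 = 1912 − 2p, so p = 106.

Short run: p = 190, y = 1532. Long run: p = 106.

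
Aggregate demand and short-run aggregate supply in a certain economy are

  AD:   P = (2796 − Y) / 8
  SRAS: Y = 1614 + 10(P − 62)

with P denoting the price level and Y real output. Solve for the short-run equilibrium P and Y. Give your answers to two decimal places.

P = 100.11, Y = 1995.11

Write SRAS as Y = 1614 + 10P − 620 = 994 + 10P.
Rearrange AD to Y = 2796 − 8P.
Set AD = SRAS: 2796 − 8P = 994 + 10P, so 1802 = 18P and P = 100.11.
Substituting into AD, Y = 2796 − 8P = 1995.11.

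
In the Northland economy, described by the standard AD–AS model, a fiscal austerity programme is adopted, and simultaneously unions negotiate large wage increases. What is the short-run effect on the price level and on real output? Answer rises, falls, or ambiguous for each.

Price level: ambiguous; output: falls

The first event is a negative demand shock: AD shifts left, which by itself pushes P down and Y down.
The second is an adverse supply shock: SRAS shifts left, which by itself pushes P up and Y down.
The two shocks push P in opposite directions, so the effect on P is ambiguous. Both shocks push Y down, so Y falls.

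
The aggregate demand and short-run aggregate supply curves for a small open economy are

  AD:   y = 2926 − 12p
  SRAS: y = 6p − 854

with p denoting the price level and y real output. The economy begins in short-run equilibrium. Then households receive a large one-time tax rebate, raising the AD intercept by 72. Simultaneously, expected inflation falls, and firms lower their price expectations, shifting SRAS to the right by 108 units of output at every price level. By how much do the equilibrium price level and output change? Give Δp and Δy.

After both shocks: AD is y = 2998 − 12p and SRAS is y = 6p − 746.
Setting them equal: 3744 = 18p, so p = 208.
y = 2998 − 12·208 = 502.
Initially p = 210, y = 406, so Δp = -2 and Δy = +96.

Δp = -2, Δy = +96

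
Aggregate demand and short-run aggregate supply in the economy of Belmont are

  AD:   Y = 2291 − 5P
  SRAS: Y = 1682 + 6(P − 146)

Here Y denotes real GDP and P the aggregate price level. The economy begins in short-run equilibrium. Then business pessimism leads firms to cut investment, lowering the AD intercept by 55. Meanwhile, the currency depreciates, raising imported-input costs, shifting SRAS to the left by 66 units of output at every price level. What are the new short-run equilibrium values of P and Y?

P = 136, Y = 1556

After both shocks: AD is Y = 2236 − 5P and SRAS is Y = 740 + 6P.
Setting them equal: 1496 = 11P, so P = 136.
Y = 2236 − 5·136 = 1556.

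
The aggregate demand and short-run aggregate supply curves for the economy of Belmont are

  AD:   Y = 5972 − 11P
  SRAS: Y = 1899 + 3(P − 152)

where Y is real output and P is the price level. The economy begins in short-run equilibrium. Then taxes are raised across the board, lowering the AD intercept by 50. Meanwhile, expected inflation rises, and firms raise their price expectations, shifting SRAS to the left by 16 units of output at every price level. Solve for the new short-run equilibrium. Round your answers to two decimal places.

P = 321.07, Y = 2390.21

After both shocks: AD is Y = 5922 − 11P and SRAS is Y = 1427 + 3P.
Setting them equal: 4495 = 14P, so P = 321.07.
Substituting into AD, Y = 2390.21.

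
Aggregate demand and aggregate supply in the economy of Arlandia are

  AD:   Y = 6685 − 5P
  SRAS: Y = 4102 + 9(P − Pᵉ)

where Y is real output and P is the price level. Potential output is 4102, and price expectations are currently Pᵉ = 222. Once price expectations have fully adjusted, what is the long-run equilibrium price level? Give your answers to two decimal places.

Short run: with Pᵉ = 222, SRAS is Y = 2104 + 9P. Setting AD = SRAS gives 4581 = 14P, so P = 327.21 and Y = 6685 − 5P = 5048.93.
Output 5048.93 is above potential 4102, so over time expected prices rise and SRAS shifts left until Y returns to 4102.
Long run: Y = 4102 on the AD curve gives 4102 = 6685 − 5P, so P = 516.60.

Long-run P = 516.60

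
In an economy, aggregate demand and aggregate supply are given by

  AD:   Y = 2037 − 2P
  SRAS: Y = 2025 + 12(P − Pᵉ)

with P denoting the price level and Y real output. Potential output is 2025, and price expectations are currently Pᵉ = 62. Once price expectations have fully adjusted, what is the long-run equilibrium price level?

Long-run P = 6

Short run: with Pᵉ = 62, SRAS is Y = 1281 + 12P. Setting AD = SRAS gives 756 = 14P, so P = 54 and Y = 2037 − 2·54 = 1929.
Output 1929 is below potential 2025, so over time expected prices fall and SRAS shifts right until Y returns to 2025.
Long run: Y = 2025 on the AD curve gives 2025 = 2037 − 2P, so P = 6.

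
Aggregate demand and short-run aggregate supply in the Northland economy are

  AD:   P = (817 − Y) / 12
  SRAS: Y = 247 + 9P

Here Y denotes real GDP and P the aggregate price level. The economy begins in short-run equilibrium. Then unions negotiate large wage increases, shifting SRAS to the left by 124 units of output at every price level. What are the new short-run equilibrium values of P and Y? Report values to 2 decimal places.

This is a negative supply shock: SRAS shifts left.
New SRAS: Y = 123 + 9P.
Set AD = SRAS: 817 − 12P = 123 + 9P, so 694 = 21P and P = 33.05.
Substituting into AD, Y = 420.43.

P = 33.05, Y = 420.43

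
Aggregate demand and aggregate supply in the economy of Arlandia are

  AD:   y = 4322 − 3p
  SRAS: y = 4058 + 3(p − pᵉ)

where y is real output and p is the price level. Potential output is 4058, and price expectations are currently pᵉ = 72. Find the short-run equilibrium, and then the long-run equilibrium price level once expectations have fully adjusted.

Short run: with pᵉ = 72, SRAS is y = 3842 + 3p. Setting AD = SRAS gives 480 = 6p, so p = 80 and y = 4322 − 3·80 = 4082.
Output 4082 is above potential 4058, so over time expected prices rise and SRAS shifts left until y returns to 4058.
Long run: y = 4058 on the AD curve gives 4058 = 4322 − 3p, so p = 88.

Short run: p = 80, y = 4082. Long run: p = 88.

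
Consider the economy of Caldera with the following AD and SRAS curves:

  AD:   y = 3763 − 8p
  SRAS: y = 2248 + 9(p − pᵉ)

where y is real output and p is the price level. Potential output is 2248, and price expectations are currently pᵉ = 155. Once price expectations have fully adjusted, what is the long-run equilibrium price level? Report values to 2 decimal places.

Short run: with pᵉ = 155, SRAS is y = 853 + 9p. Setting AD = SRAS gives 2910 = 17p, so p = 171.18 and y = 3763 − 8p = 2393.59.
Output 2393.59 is above potential 2248, so over time expected prices rise and SRAS shifts left until y returns to 2248.
Long run: y = 2248 on the AD curve gives 2248 = 3763 − 8p, so p = 189.38.

Long-run p = 189.38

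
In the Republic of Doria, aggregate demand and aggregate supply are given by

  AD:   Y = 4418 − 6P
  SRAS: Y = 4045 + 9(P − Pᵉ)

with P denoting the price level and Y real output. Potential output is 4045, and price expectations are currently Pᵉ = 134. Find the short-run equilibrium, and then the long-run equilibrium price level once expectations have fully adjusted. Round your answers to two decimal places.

Short run: with Pᵉ = 134, SRAS is Y = 2839 + 9P. Setting AD = SRAS gives 1579 = 15P, so P = 105.27 and Y = 4418 − 6P = 3786.40.
Output 3786.40 is below potential 4045, so over time expected prices fall and SRAS shifts right until Y returns to 4045.
Long run: Y = 4045 on the AD curve gives 4045 = 4418 − 6P, so P = 62.17.

Short run: P = 105.27, Y = 3786.40. Long run: P = 62.17.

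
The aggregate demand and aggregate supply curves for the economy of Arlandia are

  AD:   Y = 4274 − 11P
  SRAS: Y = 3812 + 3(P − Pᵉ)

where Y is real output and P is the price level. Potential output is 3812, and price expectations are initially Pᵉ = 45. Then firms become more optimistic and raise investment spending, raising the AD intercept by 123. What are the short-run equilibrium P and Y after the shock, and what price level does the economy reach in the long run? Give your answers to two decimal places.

Short run: P = 51.43, Y = 3831.29. Long run: P = 53.18.

AD shifts right: new AD is Y = 4397 − 11P. With Pᵉ = 45, SRAS is Y = 3677 + 3P.
Short run: 4397 − 11P = 3677 + 3P gives 720 = 14P, so P = 51.43 and Y = 4397 − 11P = 3831.29.
Y = 3831.29 is above potential 3812; expectations adjust and SRAS shifts left until Y = 3812.
Long run: on the new AD curve, 3812 = 4397 − 11P gives P = 53.18.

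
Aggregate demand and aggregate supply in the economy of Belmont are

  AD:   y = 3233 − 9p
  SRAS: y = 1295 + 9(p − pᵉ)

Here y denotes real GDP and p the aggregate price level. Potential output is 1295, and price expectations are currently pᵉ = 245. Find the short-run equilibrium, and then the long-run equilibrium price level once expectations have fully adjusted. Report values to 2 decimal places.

Short run: with pᵉ = 245, SRAS is y = 9p − 910. Setting AD = SRAS gives 4143 = 18p, so p = 230.17 and y = 3233 − 9p = 1161.50.
Output 1161.50 is below potential 1295, so over time expected prices fall and SRAS shifts right until y returns to 1295.
Long run: y = 1295 on the AD curve gives 1295 = 3233 − 9p, so p = 215.33.

Short run: p = 230.17, y = 1161.50. Long run: p = 215.33.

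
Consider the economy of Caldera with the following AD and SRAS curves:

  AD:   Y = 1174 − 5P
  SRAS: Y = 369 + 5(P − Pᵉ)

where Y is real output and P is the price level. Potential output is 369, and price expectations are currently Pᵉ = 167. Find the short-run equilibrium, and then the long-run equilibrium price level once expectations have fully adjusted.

Short run: P = 164, Y = 354. Long run: P = 161.

Short run: with Pᵉ = 167, SRAS is Y = 5P − 466. Setting AD = SRAS gives 1640 = 10P, so P = 164 and Y = 1174 − 5·164 = 354.
Output 354 is below potential 369, so over time expected prices fall and SRAS shifts right until Y returns to 369.
Long run: Y = 369 on the AD curve gives 369 = 1174 − 5P, so P = 161.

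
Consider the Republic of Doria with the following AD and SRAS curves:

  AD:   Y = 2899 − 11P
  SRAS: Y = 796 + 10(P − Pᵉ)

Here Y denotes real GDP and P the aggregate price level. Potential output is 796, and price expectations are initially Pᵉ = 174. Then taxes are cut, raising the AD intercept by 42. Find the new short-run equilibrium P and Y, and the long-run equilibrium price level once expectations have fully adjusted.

Short run: P = 185, Y = 906. Long run: P = 195.

AD shifts right: new AD is Y = 2941 − 11P. With Pᵉ = 174, SRAS is Y = 10P − 944.
Short run: 2941 − 11P = 10P − 944 gives 3885 = 21P, so P = 185 and Y = 2941 − 11·185 = 906.
Y = 906 is above potential 796; expectations adjust and SRAS shifts left until Y = 796.
Long run: on the new AD curve, 796 = 2941 − 11P gives P = 195.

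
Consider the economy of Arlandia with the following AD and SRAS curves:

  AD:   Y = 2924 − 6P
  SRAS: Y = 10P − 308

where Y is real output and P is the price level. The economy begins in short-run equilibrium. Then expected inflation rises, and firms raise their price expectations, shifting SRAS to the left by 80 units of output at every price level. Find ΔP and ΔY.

ΔP = +5, ΔY = -30

This is a negative supply shock: SRAS shifts left.
New SRAS: Y = 10P − 388.
Set AD = SRAS: 2924 − 6P = 10P − 388, so 3312 = 16P and P = 207.
Y = 2924 − 6·207 = 1682.
Initially P = 202, Y = 1712, so ΔP = +5 and ΔY = -30.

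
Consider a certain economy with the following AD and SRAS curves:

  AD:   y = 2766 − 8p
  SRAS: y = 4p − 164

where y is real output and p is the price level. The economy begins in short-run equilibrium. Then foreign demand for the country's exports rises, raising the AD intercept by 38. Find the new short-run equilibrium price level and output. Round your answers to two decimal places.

This is a positive demand shock: AD shifts right.
New AD: y = 2804 − 8p.
Set AD = SRAS: 2804 − 8p = 4p − 164, so 2968 = 12p and p = 247.33.
Substituting into AD, y = 825.33.

p = 247.33, y = 825.33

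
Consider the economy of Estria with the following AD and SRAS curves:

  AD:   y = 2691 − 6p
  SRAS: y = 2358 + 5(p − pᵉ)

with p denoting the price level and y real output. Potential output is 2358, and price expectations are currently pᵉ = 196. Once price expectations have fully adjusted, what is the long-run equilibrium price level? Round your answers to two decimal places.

Long-run p = 55.50

Short run: with pᵉ = 196, SRAS is y = 1378 + 5p. Setting AD = SRAS gives 1313 = 11p, so p = 119.36 and y = 2691 − 6p = 1974.82.
Output 1974.82 is below potential 2358, so over time expected prices fall and SRAS shifts right until y returns to 2358.
Long run: y = 2358 on the AD curve gives 2358 = 2691 − 6p, so p = 55.50.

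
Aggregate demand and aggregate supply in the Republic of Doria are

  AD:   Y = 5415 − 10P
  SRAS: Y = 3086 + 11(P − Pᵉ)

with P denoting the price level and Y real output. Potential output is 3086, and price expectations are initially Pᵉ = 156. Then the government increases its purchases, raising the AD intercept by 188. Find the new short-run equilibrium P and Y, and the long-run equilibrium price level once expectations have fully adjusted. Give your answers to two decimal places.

AD shifts right: new AD is Y = 5603 − 10P. With Pᵉ = 156, SRAS is Y = 1370 + 11P.
Short run: 5603 − 10P = 1370 + 11P gives 4233 = 21P, so P = 201.57 and Y = 5603 − 10P = 3587.29.
Y = 3587.29 is above potential 3086; expectations adjust and SRAS shifts left until Y = 3086.
Long run: on the new AD curve, 3086 = 5603 − 10P gives P = 251.70.

Short run: P = 201.57, Y = 3587.29. Long run: P = 251.70.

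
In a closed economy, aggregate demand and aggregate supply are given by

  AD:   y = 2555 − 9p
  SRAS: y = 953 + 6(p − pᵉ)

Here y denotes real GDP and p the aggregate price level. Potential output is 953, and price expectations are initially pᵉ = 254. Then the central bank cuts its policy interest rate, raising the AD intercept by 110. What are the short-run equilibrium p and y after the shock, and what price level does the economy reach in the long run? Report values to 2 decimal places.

AD shifts right: new AD is y = 2665 − 9p. With pᵉ = 254, SRAS is y = 6p − 571.
Short run: 2665 − 9p = 6p − 571 gives 3236 = 15p, so p = 215.73 and y = 2665 − 9p = 723.40.
y = 723.40 is below potential 953; expectations adjust and SRAS shifts right until y = 953.
Long run: on the new AD curve, 953 = 2665 − 9p gives p = 190.22.

Short run: p = 215.73, y = 723.40. Long run: p = 190.22.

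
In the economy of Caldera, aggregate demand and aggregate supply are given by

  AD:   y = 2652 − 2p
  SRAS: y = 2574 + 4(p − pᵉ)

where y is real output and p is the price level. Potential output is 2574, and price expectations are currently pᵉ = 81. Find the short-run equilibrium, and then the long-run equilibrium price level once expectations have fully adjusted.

Short run: with pᵉ = 81, SRAS is y = 2250 + 4p. Setting AD = SRAS gives 402 = 6p, so p = 67 and y = 2652 − 2·67 = 2518.
Output 2518 is below potential 2574, so over time expected prices fall and SRAS shifts right until y returns to 2574.
Long run: y = 2574 on the AD curve gives 2574 = 2652 − 2p, so p = 39.

Short run: p = 67, y = 2518. Long run: p = 39.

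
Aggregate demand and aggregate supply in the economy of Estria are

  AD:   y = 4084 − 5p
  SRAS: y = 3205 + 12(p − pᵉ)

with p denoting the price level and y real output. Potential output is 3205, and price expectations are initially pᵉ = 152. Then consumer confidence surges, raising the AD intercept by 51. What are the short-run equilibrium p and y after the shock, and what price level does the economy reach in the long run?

AD shifts right: new AD is y = 4135 − 5p. With pᵉ = 152, SRAS is y = 1381 + 12p.
Short run: 4135 − 5p = 1381 + 12p gives 2754 = 17p, so p = 162 and y = 4135 − 5·162 = 3325.
y = 3325 is above potential 3205; expectations adjust and SRAS shifts left until y = 3205.
Long run: on the new AD curve, 3205 = 4135 − 5p gives p = 186.

Short run: p = 162, y = 3325. Long run: p = 186.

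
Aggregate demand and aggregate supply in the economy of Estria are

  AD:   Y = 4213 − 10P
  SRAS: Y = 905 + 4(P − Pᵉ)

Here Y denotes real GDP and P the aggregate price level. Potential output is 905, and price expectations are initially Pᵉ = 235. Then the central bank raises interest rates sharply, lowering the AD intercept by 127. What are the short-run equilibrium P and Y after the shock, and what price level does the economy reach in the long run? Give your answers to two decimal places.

AD shifts left: new AD is Y = 4086 − 10P. With Pᵉ = 235, SRAS is Y = 4P − 35.
Short run: 4086 − 10P = 4P − 35 gives 4121 = 14P, so P = 294.36 and Y = 4086 − 10P = 1142.43.
Y = 1142.43 is above potential 905; expectations adjust and SRAS shifts left until Y = 905.
Long run: on the new AD curve, 905 = 4086 − 10P gives P = 318.10.

Short run: P = 294.36, Y = 1142.43. Long run: P = 318.10.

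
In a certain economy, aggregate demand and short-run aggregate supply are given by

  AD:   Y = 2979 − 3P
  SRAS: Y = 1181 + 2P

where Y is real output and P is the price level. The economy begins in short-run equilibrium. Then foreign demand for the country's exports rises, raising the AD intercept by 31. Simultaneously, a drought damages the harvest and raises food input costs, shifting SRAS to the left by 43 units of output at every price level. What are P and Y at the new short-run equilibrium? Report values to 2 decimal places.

After both shocks: AD is Y = 3010 − 3P and SRAS is Y = 1138 + 2P.
Setting them equal: 1872 = 5P, so P = 374.40.
Substituting into AD, Y = 1886.80.

P = 374.40, Y = 1886.80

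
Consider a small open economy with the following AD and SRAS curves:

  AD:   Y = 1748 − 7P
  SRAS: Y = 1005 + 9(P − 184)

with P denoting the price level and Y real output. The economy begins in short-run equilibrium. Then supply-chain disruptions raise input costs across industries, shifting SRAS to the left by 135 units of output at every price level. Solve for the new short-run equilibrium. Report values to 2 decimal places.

This is a negative supply shock: SRAS shifts left.
New SRAS: Y = 9P − 786.
Set AD = SRAS: 1748 − 7P = 9P − 786, so 2534 = 16P and P = 158.38.
Substituting into AD, Y = 639.38.

P = 158.38, Y = 639.38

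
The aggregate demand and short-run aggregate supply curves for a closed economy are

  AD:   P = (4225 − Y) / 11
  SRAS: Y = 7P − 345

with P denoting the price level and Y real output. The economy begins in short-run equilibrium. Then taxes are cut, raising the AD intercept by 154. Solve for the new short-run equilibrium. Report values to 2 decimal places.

P = 262.44, Y = 1492.11

This is a positive demand shock: AD shifts right.
New AD: Y = 4379 − 11P.
Set AD = SRAS: 4379 − 11P = 7P − 345, so 4724 = 18P and P = 262.44.
Substituting into AD, Y = 1492.11.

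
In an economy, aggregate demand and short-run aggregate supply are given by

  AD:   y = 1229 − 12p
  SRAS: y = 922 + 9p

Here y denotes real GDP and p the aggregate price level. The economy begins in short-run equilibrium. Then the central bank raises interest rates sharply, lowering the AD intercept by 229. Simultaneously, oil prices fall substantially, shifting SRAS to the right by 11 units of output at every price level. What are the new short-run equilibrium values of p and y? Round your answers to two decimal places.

p = 3.19, y = 961.71

After both shocks: AD is y = 1000 − 12p and SRAS is y = 933 + 9p.
Setting them equal: 67 = 21p, so p = 3.19.
Substituting into AD, y = 961.71.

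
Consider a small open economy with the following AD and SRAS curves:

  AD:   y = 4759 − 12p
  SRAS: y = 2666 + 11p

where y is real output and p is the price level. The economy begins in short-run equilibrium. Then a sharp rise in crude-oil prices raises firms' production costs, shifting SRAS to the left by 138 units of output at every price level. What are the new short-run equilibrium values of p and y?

p = 97, y = 3595

This is a negative supply shock: SRAS shifts left.
New SRAS: y = 2528 + 11p.
Set AD = SRAS: 4759 − 12p = 2528 + 11p, so 2231 = 23p and p = 97.
y = 4759 − 12·97 = 3595.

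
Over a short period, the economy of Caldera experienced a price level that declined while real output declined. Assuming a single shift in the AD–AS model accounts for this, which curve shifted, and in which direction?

AD shifted left

P fell and Y fell. An AD shift moves P and Y in the same direction; an SRAS shift moves them in opposite directions.
Here P and Y moved in the same direction, so the AD curve shifted.
Since Y fell, AD shifted left.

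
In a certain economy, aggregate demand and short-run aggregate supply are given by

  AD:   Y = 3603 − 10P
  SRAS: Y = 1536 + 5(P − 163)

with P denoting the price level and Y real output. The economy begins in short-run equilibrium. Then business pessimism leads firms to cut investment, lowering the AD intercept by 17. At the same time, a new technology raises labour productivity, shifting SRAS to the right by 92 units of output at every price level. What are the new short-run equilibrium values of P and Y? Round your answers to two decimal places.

P = 184.87, Y = 1737.33

After both shocks: AD is Y = 3586 − 10P and SRAS is Y = 813 + 5P.
Setting them equal: 2773 = 15P, so P = 184.87.
Substituting into AD, Y = 1737.33.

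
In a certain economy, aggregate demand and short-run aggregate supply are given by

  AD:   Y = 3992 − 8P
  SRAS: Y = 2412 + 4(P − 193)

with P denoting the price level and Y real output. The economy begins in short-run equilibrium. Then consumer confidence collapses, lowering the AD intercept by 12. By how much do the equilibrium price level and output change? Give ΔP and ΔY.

This is a negative demand shock: AD shifts left.
New AD: Y = 3980 − 8P.
SRAS can be written Y = 1640 + 4P.
Set AD = SRAS: 3980 − 8P = 1640 + 4P, so 2340 = 12P and P = 195.
Y = 3980 − 8·195 = 2420.
Initially P = 196, Y = 2424, so ΔP = -1 and ΔY = -4.

ΔP = -1, ΔY = -4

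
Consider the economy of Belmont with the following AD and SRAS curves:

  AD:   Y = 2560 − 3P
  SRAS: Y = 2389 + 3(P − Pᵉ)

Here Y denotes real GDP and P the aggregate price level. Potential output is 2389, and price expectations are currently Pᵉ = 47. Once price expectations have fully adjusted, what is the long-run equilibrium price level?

Short run: with Pᵉ = 47, SRAS is Y = 2248 + 3P. Setting AD = SRAS gives 312 = 6P, so P = 52 and Y = 2560 − 3·52 = 2404.
Output 2404 is above potential 2389, so over time expected prices rise and SRAS shifts left until Y returns to 2389.
Long run: Y = 2389 on the AD curve gives 2389 = 2560 − 3P, so P = 57.

Long-run P = 57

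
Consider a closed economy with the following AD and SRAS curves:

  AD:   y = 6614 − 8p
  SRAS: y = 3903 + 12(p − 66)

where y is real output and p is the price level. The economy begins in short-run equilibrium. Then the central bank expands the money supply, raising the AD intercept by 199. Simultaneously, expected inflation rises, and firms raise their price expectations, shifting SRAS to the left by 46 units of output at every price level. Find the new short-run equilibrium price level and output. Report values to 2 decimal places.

p = 187.40, y = 5313.80

After both shocks: AD is y = 6813 − 8p and SRAS is y = 3065 + 12p.
Setting them equal: 3748 = 20p, so p = 187.40.
Substituting into AD, y = 5313.80.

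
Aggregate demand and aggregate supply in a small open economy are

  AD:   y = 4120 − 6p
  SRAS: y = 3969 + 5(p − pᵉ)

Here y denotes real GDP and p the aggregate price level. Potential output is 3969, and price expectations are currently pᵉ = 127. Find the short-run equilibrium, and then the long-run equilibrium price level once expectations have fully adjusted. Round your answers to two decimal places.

Short run: with pᵉ = 127, SRAS is y = 3334 + 5p. Setting AD = SRAS gives 786 = 11p, so p = 71.45 and y = 4120 − 6p = 3691.27.
Output 3691.27 is below potential 3969, so over time expected prices fall and SRAS shifts right until y returns to 3969.
Long run: y = 3969 on the AD curve gives 3969 = 4120 − 6p, so p = 25.17.

Short run: p = 71.45, y = 3691.27. Long run: p = 25.17.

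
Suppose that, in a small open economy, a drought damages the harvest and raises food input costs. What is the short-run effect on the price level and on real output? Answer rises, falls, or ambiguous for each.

Price level: rises; output: falls

This is an adverse supply shock: SRAS shifts left.
Moving along the downward-sloping AD curve, P rises and Y falls.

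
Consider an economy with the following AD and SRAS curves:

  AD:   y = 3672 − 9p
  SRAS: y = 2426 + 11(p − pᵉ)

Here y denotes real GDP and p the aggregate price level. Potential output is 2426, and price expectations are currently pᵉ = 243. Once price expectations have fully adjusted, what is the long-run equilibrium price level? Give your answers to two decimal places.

Short run: with pᵉ = 243, SRAS is y = 11p − 247. Setting AD = SRAS gives 3919 = 20p, so p = 195.95 and y = 3672 − 9p = 1908.45.
Output 1908.45 is below potential 2426, so over time expected prices fall and SRAS shifts right until y returns to 2426.
Long run: y = 2426 on the AD curve gives 2426 = 3672 − 9p, so p = 138.44.

Long-run p = 138.44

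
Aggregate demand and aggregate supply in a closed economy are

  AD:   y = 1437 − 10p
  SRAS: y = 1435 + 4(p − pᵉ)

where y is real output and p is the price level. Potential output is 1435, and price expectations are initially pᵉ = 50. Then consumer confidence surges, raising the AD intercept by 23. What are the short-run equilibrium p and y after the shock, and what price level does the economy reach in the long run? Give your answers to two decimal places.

Short run: p = 16.07, y = 1299.29. Long run: p = 2.50.

AD shifts right: new AD is y = 1460 − 10p. With pᵉ = 50, SRAS is y = 1235 + 4p.
Short run: 1460 − 10p = 1235 + 4p gives 225 = 14p, so p = 16.07 and y = 1460 − 10p = 1299.29.
y = 1299.29 is below potential 1435; expectations adjust and SRAS shifts right until y = 1435.
Long run: on the new AD curve, 1435 = 1460 − 10p gives p = 2.50.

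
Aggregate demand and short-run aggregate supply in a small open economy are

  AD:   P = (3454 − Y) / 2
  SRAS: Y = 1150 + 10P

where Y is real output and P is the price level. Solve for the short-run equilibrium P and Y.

Rearrange AD to Y = 3454 − 2P.
Set AD = SRAS: 3454 − 2P = 1150 + 10P, so 2304 = 12P and P = 192.
Then Y = 3454 − 2·192 = 3070.

P = 192, Y = 3070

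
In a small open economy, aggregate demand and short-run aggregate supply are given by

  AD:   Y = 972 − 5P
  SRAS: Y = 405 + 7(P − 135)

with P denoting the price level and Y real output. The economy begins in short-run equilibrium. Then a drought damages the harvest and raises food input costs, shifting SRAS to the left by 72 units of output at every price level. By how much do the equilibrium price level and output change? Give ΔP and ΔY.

This is a negative supply shock: SRAS shifts left.
New SRAS: Y = 7P − 612.
Set AD = SRAS: 972 − 5P = 7P − 612, so 1584 = 12P and P = 132.
Y = 972 − 5·132 = 312.
Initially P = 126, Y = 342, so ΔP = +6 and ΔY = -30.

ΔP = +6, ΔY = -30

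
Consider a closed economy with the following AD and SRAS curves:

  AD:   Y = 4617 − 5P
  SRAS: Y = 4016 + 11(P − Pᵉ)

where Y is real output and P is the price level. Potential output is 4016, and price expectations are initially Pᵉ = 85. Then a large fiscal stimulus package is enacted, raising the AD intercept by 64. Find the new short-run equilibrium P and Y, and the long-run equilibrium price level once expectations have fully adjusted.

Short run: P = 100, Y = 4181. Long run: P = 133.

AD shifts right: new AD is Y = 4681 − 5P. With Pᵉ = 85, SRAS is Y = 3081 + 11P.
Short run: 4681 − 5P = 3081 + 11P gives 1600 = 16P, so P = 100 and Y = 4681 − 5·100 = 4181.
Y = 4181 is above potential 4016; expectations adjust and SRAS shifts left until Y = 4016.
Long run: on the new AD curve, 4016 = 4681 − 5P gives P = 133.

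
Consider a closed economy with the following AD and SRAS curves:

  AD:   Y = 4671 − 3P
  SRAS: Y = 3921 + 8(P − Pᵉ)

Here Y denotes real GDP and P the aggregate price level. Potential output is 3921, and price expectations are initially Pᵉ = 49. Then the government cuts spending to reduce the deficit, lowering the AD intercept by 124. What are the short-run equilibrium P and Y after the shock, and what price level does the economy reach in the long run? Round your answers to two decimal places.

AD shifts left: new AD is Y = 4547 − 3P. With Pᵉ = 49, SRAS is Y = 3529 + 8P.
Short run: 4547 − 3P = 3529 + 8P gives 1018 = 11P, so P = 92.55 and Y = 4547 − 3P = 4269.36.
Y = 4269.36 is above potential 3921; expectations adjust and SRAS shifts left until Y = 3921.
Long run: on the new AD curve, 3921 = 4547 − 3P gives P = 208.67.

Short run: P = 92.55, Y = 4269.36. Long run: P = 208.67.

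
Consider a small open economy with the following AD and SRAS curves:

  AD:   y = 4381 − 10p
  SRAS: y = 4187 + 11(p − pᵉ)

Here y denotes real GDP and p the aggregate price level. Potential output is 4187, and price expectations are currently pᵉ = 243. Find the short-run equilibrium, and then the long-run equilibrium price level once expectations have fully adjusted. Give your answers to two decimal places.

Short run: with pᵉ = 243, SRAS is y = 1514 + 11p. Setting AD = SRAS gives 2867 = 21p, so p = 136.52 and y = 4381 − 10p = 3015.76.
Output 3015.76 is below potential 4187, so over time expected prices fall and SRAS shifts right until y returns to 4187.
Long run: y = 4187 on the AD curve gives 4187 = 4381 − 10p, so p = 19.40.

Short run: p = 136.52, y = 3015.76. Long run: p = 19.40.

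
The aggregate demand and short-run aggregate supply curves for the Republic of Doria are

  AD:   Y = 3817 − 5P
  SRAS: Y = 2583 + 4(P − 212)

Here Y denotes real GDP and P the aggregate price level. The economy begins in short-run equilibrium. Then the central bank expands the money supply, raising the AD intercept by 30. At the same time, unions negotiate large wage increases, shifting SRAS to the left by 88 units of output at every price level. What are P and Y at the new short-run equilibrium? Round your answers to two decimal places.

P = 244.44, Y = 2624.78

After both shocks: AD is Y = 3847 − 5P and SRAS is Y = 1647 + 4P.
Setting them equal: 2200 = 9P, so P = 244.44.
Substituting into AD, Y = 2624.78.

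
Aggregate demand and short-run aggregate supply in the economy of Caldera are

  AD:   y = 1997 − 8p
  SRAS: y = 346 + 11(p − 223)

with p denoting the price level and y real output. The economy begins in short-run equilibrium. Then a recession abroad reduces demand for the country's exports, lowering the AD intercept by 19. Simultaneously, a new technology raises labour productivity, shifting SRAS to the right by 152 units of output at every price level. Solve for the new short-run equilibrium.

p = 207, y = 322

After both shocks: AD is y = 1978 − 8p and SRAS is y = 11p − 1955.
Setting them equal: 3933 = 19p, so p = 207.
y = 1978 − 8·207 = 322.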